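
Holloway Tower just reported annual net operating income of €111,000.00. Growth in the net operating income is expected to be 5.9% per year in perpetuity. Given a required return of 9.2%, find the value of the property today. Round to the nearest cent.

D₁ = D₀ × (1 + g) = €111,000.00 × 1.059 = €117,549.0000
Growing perpetuity: P = D₁ / (r − g) = €117,549.0000 / (0.092 − 0.059) = €3,562,090.91

€3562090.91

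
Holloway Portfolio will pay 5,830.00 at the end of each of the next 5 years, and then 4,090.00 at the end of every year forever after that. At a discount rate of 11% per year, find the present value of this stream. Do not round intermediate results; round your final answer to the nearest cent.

43612.68

PV of 5-year annuity: 5,830.00 × [1 − (1+0.11)^−5] / 0.11 = 21547.07961
Perpetuity value at year 5: 4,090.00 / 0.11 = 37181.81818
PV of perpetuity: 37181.81818 / (1+0.11)^5 = 22065.59938
Total PV = 21547.07961 + 22065.59938 = 43612.67899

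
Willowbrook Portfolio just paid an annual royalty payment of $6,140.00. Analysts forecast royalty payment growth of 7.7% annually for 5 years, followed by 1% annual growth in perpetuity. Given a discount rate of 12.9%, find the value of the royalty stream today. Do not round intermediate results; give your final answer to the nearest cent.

$67876.91

D_1 = 6612.78000
D_2 = 7121.96406
D_3 = 7670.35529
D_4 = 8260.97265
D_5 = 8897.06754
Terminal value at year 5: TV = D_5×(1+g_2)/(r−g_2) = 8986.03822/0.119 = 75512.92622
P_0 = D_1/(1+r)^1 + D_2/(1+r)^2 + D_3/(1+r)^3 + D_4/(1+r)^4 + D_5/(1+r)^5 + TV/(1+r)^5
    = 5857.20106 + 5587.42741 + 5330.07911 + 5084.58388 + 4850.39579 + 41167.22475 = 67876.91200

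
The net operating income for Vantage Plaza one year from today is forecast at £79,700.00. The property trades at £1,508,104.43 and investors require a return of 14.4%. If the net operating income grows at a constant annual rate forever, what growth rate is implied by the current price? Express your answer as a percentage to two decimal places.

9.12%

P = D₁/(r−g) ⇒ g = r − D₁/P = 0.144 − £79,700.00/£1,508,104.43 = 0.091152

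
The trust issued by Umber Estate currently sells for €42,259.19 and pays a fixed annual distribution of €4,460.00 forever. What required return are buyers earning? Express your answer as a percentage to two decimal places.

P = C/r ⇒ r = C/P = €4,460.00/€42,259.19 = 0.105539

10.55%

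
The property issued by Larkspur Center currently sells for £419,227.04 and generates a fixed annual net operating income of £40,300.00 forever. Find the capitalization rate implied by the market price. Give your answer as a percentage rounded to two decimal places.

P = C/r ⇒ r = C/P = £40,300.00/£419,227.04 = 0.096129

9.61%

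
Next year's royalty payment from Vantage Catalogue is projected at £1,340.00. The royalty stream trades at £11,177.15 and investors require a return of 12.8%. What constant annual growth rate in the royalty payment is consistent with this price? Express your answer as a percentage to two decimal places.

P = D₁/(r−g) ⇒ g = r − D₁/P = 0.128 − £1,340.00/£11,177.15 = 0.008113

0.81%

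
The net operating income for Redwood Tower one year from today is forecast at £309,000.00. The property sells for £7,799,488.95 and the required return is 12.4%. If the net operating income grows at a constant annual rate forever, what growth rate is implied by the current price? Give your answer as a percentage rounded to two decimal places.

P = D₁/(r−g) ⇒ g = r − D₁/P = 0.124 − £309,000.00/£7,799,488.95 = 0.084382

8.44%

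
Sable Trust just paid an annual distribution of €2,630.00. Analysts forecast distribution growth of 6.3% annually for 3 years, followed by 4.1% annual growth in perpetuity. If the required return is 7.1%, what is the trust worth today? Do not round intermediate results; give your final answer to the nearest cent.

€97003.89

D_1 = 2795.69000
D_2 = 2971.81847
D_3 = 3159.04303
Terminal value at year 3: TV = D_3×(1+g_2)/(r−g_2) = 3288.56380/0.03 = 109618.79327
P_0 = D_1/(1+r)^1 + D_2/(1+r)^2 + D_3/(1+r)^3 + TV/(1+r)^3
    = 2610.35481 + 2590.85636 + 2571.50356 + 89231.17346 = 97003.88819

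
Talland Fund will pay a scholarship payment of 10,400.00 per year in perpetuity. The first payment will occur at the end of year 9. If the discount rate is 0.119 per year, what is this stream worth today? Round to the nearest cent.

35550.50

Value at end of year 8: C / r = 10,400.00 / 0.119 = 87,394.9580
Discount to today: PV = 87,394.9580 / (1 + 0.119)^8 = 87,394.9580 / 2.458333 = 35,550.50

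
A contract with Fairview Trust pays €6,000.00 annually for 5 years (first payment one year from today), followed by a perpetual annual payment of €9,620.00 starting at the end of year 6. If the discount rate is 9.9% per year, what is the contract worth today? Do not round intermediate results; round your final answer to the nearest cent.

PV of 5-year annuity: €6,000.00 × [1 − (1+0.099)^−5] / 0.099 = 22802.94506
Perpetuity value at year 5: €9,620.00 / 0.099 = 97171.71717
PV of perpetuity: 97171.71717 / (1+0.099)^5 = 60610.99525
Total PV = 22802.94506 + 60610.99525 = 83413.94032

€83413.94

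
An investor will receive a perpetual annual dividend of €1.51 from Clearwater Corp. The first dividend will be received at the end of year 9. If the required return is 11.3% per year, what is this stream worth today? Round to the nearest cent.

Value at end of year 8: C / r = €1.51 / 0.113 = €13.3628
Discount to today: PV = €13.3628 / (1 + 0.113)^8 = €13.3628 / 2.354840 = €5.67

€5.67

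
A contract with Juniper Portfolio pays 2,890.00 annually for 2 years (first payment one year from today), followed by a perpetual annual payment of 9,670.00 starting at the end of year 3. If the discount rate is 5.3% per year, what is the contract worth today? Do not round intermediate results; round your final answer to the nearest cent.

PV of 2-year annuity: 2,890.00 × [1 − (1+0.053)^−2] / 0.053 = 5350.93961
Perpetuity value at year 2: 9,670.00 / 0.053 = 182452.83019
PV of perpetuity: 182452.83019 / (1+0.053)^2 = 164548.47516
Total PV = 5350.93961 + 164548.47516 = 169899.41477

169899.41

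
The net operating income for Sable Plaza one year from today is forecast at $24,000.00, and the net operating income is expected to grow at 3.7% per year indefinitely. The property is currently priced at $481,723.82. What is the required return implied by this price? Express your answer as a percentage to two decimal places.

P = D₁/(r − g) ⇒ r = D₁/P + g = $24,000.0000/$481,723.82 + 0.037 = 0.049821 + 0.037 = 0.086821

8.68%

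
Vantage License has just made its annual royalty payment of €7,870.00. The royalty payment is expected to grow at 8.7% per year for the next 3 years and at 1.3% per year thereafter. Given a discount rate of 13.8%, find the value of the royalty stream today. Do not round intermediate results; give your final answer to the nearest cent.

€77138.57

D_1 = 8554.69000
D_2 = 9298.94803
D_3 = 10107.95651
Terminal value at year 3: TV = D_3×(1+g_2)/(r−g_2) = 10239.35994/0.125 = 81914.87955
P_0 = D_1/(1+r)^1 + D_2/(1+r)^2 + D_3/(1+r)^3 + TV/(1+r)^3
    = 7517.30228 + 7180.41088 + 6858.61742 + 55582.23560 = 77138.56619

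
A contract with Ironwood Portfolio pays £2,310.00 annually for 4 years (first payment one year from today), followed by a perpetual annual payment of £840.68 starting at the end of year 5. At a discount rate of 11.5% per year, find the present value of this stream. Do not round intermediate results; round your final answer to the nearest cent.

£11820.51

PV of 4-year annuity: £2,310.00 × [1 − (1+0.115)^−4] / 0.115 = 7090.80788
Perpetuity value at year 4: £840.68 / 0.115 = 7310.26087
PV of perpetuity: 7310.26087 / (1+0.115)^4 = 4729.69794
Total PV = 7090.80788 + 4729.69794 = 11820.50582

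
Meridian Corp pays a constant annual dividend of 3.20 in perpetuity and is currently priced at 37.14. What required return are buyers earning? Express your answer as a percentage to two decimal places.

P = C/r ⇒ r = C/P = 3.20/37.14 = 0.086160

8.62%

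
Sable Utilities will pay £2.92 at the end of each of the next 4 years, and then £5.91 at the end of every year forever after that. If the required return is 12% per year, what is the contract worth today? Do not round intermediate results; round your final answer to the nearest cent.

PV of 4-year annuity: £2.92 × [1 − (1+0.12)^−4] / 0.12 = 8.86906
Perpetuity value at year 4: £5.91 / 0.12 = 49.25000
PV of perpetuity: 49.25000 / (1+0.12)^4 = 31.29927
Total PV = 8.86906 + 31.29927 = 40.16833

£40.17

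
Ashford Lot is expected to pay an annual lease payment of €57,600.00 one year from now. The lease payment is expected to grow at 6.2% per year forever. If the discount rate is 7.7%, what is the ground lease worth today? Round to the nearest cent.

€3840000.00

Growing perpetuity: P = D₁ / (r − g) = €57,600.0000 / (0.077 − 0.062) = €3,840,000.00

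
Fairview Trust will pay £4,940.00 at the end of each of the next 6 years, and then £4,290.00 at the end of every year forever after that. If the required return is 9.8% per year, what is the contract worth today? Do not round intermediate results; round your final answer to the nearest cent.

PV of 6-year annuity: £4,940.00 × [1 − (1+0.098)^−6] / 0.098 = 21641.67600
Perpetuity value at year 6: £4,290.00 / 0.098 = 43775.51020
PV of perpetuity: 43775.51020 / (1+0.098)^6 = 24981.42315
Total PV = 21641.67600 + 24981.42315 = 46623.09915

£46623.10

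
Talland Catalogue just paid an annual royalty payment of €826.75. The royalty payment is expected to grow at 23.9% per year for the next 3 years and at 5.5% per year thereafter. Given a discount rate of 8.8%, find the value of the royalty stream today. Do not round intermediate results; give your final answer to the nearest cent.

€42268.33

D_1 = 1024.34325
D_2 = 1269.16129
D_3 = 1572.49083
Terminal value at year 3: TV = D_3×(1+g_2)/(r−g_2) = 1658.97783/0.033 = 50272.05546
P_0 = D_1/(1+r)^1 + D_2/(1+r)^2 + D_3/(1+r)^3 + TV/(1+r)^3
    = 941.49196 + 1072.15858 + 1220.96000 + 39033.72125 = 42268.33179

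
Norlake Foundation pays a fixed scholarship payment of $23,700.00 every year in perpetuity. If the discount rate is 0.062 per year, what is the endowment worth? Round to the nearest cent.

Level perpetuity: PV = C / r = $23,700.00 / 0.062 = $382,258.06

$382258.06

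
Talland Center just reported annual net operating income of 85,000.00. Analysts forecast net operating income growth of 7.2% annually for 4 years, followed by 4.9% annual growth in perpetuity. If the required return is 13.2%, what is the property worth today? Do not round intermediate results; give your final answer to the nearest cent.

D_1 = 91120.00000
D_2 = 97680.64000
D_3 = 104713.64608
D_4 = 112253.02860
Terminal value at year 4: TV = D_4×(1+g_2)/(r−g_2) = 117753.42700/0.083 = 1418715.98794
P_0 = D_1/(1+r)^1 + D_2/(1+r)^2 + D_3/(1+r)^3 + D_4/(1+r)^4 + TV/(1+r)^4
    = 80494.69965 + 76228.19613 + 72187.83238 + 68361.62218 + 863992.06831 = 1161264.41865

1161264.42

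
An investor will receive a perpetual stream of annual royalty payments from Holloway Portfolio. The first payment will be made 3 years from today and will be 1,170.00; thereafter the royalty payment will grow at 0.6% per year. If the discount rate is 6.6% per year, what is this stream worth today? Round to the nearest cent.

Value at end of year 2: C₁ / (r − g) = 1,170.00 / (0.066 − 0.006) = 19,500.0000
Discount to today: PV = 19,500.0000 / (1 + 0.066)^2 = 19,500.0000 / 1.136356 = 17,160.12

17160.12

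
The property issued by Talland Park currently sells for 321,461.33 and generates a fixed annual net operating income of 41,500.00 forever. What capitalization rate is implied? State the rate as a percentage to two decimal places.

P = C/r ⇒ r = C/P = 41,500.00/321,461.33 = 0.129098

12.91%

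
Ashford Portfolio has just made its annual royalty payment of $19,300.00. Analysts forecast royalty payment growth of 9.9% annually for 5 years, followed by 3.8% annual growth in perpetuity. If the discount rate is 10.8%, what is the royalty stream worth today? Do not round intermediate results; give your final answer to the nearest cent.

D_1 = 21210.70000
D_2 = 23310.55930
D_3 = 25618.30467
D_4 = 28154.51683
D_5 = 30941.81400
Terminal value at year 5: TV = D_5×(1+g_2)/(r−g_2) = 32117.60293/0.07 = 458822.89902
P_0 = D_1/(1+r)^1 + D_2/(1+r)^2 + D_3/(1+r)^3 + D_4/(1+r)^4 + D_5/(1+r)^5 + TV/(1+r)^5
    = 19143.23105 + 18987.73549 + 18833.50298 + 18680.52326 + 18528.78616 + 274755.42905 = 368929.20799

$368929.21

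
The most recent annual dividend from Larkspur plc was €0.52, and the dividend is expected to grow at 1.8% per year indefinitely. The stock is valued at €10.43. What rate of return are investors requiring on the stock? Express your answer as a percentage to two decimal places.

6.88%

D₁ = €0.52 × 1.018 = €0.5294
P = D₁/(r − g) ⇒ r = D₁/P + g = €0.5294/€10.43 + 0.018 = 0.050754 + 0.018 = 0.068754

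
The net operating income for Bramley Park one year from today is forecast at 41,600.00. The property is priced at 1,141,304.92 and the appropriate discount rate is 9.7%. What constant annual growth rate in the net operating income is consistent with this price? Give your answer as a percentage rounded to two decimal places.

6.06%

P = D₁/(r−g) ⇒ g = r − D₁/P = 0.097 − 41,600.00/1,141,304.92 = 0.060550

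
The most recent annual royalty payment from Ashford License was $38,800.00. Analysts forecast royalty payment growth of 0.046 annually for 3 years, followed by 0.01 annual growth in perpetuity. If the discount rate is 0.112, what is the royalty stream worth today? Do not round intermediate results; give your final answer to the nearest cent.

D_1 = 40584.80000
D_2 = 42451.70080
D_3 = 44404.47904
Terminal value at year 3: TV = D_3×(1+g_2)/(r−g_2) = 44848.52383/0.102 = 439691.41007
P_0 = D_1/(1+r)^1 + D_2/(1+r)^2 + D_3/(1+r)^3 + TV/(1+r)^3
    = 36497.12230 + 34330.92619 + 32293.29928 + 319766.98307 = 422888.33084

$422888.33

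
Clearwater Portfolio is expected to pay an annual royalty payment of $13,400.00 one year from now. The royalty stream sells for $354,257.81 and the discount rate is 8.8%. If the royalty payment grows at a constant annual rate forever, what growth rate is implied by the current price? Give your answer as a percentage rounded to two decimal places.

5.02%

P = D₁/(r−g) ⇒ g = r − D₁/P = 0.088 − $13,400.00/$354,257.81 = 0.050174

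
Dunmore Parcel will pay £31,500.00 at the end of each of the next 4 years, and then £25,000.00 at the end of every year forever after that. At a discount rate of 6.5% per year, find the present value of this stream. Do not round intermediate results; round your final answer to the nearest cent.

£406883.08

PV of 4-year annuity: £31,500.00 × [1 − (1+0.065)^−4] / 0.065 = 107912.65595
Perpetuity value at year 4: £25,000.00 / 0.065 = 384615.38462
PV of perpetuity: 384615.38462 / (1+0.065)^4 = 298970.41957
Total PV = 107912.65595 + 298970.41957 = 406883.07553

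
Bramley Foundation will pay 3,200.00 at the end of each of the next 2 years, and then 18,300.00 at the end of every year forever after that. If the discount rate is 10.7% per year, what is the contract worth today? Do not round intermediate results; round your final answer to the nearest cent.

PV of 2-year annuity: 3,200.00 × [1 − (1+0.107)^−2] / 0.107 = 5501.98335
Perpetuity value at year 2: 18,300.00 / 0.107 = 171028.03738
PV of perpetuity: 171028.03738 / (1+0.107)^2 = 139563.57007
Total PV = 5501.98335 + 139563.57007 = 145065.55343

145065.55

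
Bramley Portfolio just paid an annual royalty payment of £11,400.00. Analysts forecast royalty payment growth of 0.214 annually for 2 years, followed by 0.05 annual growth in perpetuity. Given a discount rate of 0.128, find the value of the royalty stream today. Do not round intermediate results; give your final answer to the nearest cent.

£203227.44

D_1 = 13839.60000
D_2 = 16801.27440
Terminal value at year 2: TV = D_2×(1+g_2)/(r−g_2) = 17641.33812/0.078 = 226171.00154
P_0 = D_1/(1+r)^1 + D_2/(1+r)^2 + TV/(1+r)^2
    = 12269.14894 + 13204.56277 + 177753.72964 = 203227.44135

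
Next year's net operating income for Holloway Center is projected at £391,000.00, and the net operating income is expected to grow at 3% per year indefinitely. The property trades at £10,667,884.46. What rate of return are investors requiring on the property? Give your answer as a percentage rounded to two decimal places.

P = D₁/(r − g) ⇒ r = D₁/P + g = £391,000.0000/£10,667,884.46 + 0.03 = 0.036652 + 0.03 = 0.066652

6.67%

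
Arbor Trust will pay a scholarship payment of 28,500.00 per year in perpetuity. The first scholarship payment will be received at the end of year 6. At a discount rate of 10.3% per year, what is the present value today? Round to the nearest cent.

169484.53

Value at end of year 5: C / r = 28,500.00 / 0.103 = 276,699.0291
Discount to today: PV = 276,699.0291 / (1 + 0.103)^5 = 276,699.0291 / 1.632592 = 169,484.53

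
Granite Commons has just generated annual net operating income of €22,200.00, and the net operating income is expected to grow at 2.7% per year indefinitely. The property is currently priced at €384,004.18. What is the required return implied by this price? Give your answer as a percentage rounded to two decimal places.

D₁ = €22,200.00 × 1.027 = €22,799.4000
P = D₁/(r − g) ⇒ r = D₁/P + g = €22,799.4000/€384,004.18 + 0.027 = 0.059373 + 0.027 = 0.086373

8.64%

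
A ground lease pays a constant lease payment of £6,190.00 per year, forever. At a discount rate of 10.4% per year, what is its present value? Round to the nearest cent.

£59519.23

Level perpetuity: PV = C / r = £6,190.00 / 0.104 = £59,519.23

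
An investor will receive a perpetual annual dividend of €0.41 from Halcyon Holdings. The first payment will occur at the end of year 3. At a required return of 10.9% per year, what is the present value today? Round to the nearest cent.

€3.06

Value at end of year 2: C / r = €0.41 / 0.109 = €3.7615
Discount to today: PV = €3.7615 / (1 + 0.109)^2 = €3.7615 / 1.229881 = €3.06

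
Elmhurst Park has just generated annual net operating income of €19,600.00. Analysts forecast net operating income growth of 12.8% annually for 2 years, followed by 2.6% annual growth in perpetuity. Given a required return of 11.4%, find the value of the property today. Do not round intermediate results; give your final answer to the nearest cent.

D_1 = 22108.80000
D_2 = 24938.72640
Terminal value at year 2: TV = D_2×(1+g_2)/(r−g_2) = 25587.13329/0.088 = 290762.87825
P_0 = D_1/(1+r)^1 + D_2/(1+r)^2 + TV/(1+r)^2
    = 19846.31957 + 20095.73472 + 234297.99794 = 274240.05223

€274240.05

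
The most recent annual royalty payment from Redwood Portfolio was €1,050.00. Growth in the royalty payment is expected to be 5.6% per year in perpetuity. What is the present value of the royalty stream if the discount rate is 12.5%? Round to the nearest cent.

€16069.57

D₁ = D₀ × (1 + g) = €1,050.00 × 1.056 = €1,108.8000
Growing perpetuity: P = D₁ / (r − g) = €1,108.8000 / (0.125 − 0.056) = €16,069.57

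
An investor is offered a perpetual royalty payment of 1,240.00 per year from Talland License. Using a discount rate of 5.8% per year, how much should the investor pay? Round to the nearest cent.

Level perpetuity: PV = C / r = 1,240.00 / 0.058 = 21,379.31

21379.31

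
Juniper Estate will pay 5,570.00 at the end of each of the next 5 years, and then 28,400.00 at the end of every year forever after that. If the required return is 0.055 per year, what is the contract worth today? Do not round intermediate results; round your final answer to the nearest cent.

PV of 5-year annuity: 5,570.00 × [1 − (1+0.055)^−5] / 0.055 = 23785.48453
Perpetuity value at year 5: 28,400.00 / 0.055 = 516363.63636
PV of perpetuity: 516363.63636 / (1+0.055)^5 = 395087.55726
Total PV = 23785.48453 + 395087.55726 = 418873.04179

418873.04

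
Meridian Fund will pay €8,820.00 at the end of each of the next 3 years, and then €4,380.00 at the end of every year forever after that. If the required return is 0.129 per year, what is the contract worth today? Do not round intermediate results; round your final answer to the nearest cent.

PV of 3-year annuity: €8,820.00 × [1 − (1+0.129)^−3] / 0.129 = 20860.77822
Perpetuity value at year 3: €4,380.00 / 0.129 = 33953.48837
PV of perpetuity: 33953.48837 / (1+0.129)^3 = 23594.05429
Total PV = 20860.77822 + 23594.05429 = 44454.83251

€44454.83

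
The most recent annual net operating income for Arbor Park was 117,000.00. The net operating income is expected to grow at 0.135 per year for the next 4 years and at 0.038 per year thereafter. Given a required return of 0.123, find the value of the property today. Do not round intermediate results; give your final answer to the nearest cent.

D_1 = 132795.00000
D_2 = 150722.32500
D_3 = 171069.83887
D_4 = 194164.26712
Terminal value at year 4: TV = D_4×(1+g_2)/(r−g_2) = 201542.50927/0.085 = 2371088.34440
P_0 = D_1/(1+r)^1 + D_2/(1+r)^2 + D_3/(1+r)^3 + D_4/(1+r)^4 + TV/(1+r)^4
    = 118250.22262 + 119513.80469 + 120790.88898 + 122081.61976 + 1490832.01548 = 1971468.55154

1971468.55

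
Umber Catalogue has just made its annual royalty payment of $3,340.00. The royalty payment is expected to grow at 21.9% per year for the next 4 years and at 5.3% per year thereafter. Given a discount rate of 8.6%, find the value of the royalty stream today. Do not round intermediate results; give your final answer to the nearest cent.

D_1 = 4071.46000
D_2 = 4963.10974
D_3 = 6050.03077
D_4 = 7374.98751
Terminal value at year 4: TV = D_4×(1+g_2)/(r−g_2) = 7765.86185/0.033 = 235329.14699
P_0 = D_1/(1+r)^1 + D_2/(1+r)^2 + D_3/(1+r)^3 + D_4/(1+r)^4 + TV/(1+r)^4
    = 3749.04236 + 4208.17922 + 4723.54555 + 5302.02765 + 169182.88230 = 187165.67708

$187165.68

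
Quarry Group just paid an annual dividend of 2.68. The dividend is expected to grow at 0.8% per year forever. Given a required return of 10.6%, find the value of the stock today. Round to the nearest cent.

D₁ = D₀ × (1 + g) = 2.68 × 1.008 = 2.7014
Growing perpetuity: P = D₁ / (r − g) = 2.7014 / (0.106 − 0.008) = 27.57

27.57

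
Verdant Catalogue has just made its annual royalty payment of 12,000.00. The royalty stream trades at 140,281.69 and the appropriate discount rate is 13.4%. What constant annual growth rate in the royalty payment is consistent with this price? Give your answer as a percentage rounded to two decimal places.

4.46%

P = D₀(1+g)/(r−g) ⇒ P(r−g) = D₀(1+g) ⇒ g(P+D₀) = P·r − D₀
g = (P·r − D₀)/(P + D₀) = (140,281.69×0.134 − 12,000.00) / (140,281.69 + 12,000.00) = 0.044639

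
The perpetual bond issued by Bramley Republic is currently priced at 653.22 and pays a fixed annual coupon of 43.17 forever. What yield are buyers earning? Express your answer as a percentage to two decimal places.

6.61%

P = C/r ⇒ r = C/P = 43.17/653.22 = 0.066088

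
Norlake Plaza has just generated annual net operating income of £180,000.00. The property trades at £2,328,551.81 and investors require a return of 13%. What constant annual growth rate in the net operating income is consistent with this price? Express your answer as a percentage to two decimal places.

4.89%

P = D₀(1+g)/(r−g) ⇒ P(r−g) = D₀(1+g) ⇒ g(P+D₀) = P·r − D₀
g = (P·r − D₀)/(P + D₀) = (£2,328,551.81×0.13 − £180,000.00) / (£2,328,551.81 + £180,000.00) = 0.048917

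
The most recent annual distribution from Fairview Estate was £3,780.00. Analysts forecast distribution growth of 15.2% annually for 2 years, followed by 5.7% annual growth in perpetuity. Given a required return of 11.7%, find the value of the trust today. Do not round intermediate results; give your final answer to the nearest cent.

D_1 = 4354.56000
D_2 = 5016.45312
Terminal value at year 2: TV = D_2×(1+g_2)/(r−g_2) = 5302.39095/0.06 = 88373.18246
P_0 = D_1/(1+r)^1 + D_2/(1+r)^2 + TV/(1+r)^2
    = 3898.44226 + 4020.59577 + 70829.49554 = 78748.53357

£78748.53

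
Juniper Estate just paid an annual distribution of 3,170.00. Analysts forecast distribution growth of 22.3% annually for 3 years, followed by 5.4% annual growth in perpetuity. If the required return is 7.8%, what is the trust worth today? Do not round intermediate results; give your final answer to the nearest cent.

D_1 = 3876.91000
D_2 = 4741.46093
D_3 = 5798.80672
Terminal value at year 3: TV = D_3×(1+g_2)/(r−g_2) = 6111.94228/0.024 = 254664.26167
P_0 = D_1/(1+r)^1 + D_2/(1+r)^2 + D_3/(1+r)^3 + TV/(1+r)^3
    = 3596.39147 + 4080.13614 + 4628.94852 + 203287.98912 = 215593.46525

215593.47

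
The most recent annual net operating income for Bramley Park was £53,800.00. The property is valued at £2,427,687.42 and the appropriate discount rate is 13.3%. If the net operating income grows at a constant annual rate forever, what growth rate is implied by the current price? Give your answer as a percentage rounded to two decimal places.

10.84%

P = D₀(1+g)/(r−g) ⇒ P(r−g) = D₀(1+g) ⇒ g(P+D₀) = P·r − D₀
g = (P·r − D₀)/(P + D₀) = (£2,427,687.42×0.133 − £53,800.00) / (£2,427,687.42 + £53,800.00) = 0.108436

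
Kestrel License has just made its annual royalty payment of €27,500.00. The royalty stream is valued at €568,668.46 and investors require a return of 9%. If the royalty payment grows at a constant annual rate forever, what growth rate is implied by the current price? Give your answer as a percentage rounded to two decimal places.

3.97%

P = D₀(1+g)/(r−g) ⇒ P(r−g) = D₀(1+g) ⇒ g(P+D₀) = P·r − D₀
g = (P·r − D₀)/(P + D₀) = (€568,668.46×0.09 − €27,500.00) / (€568,668.46 + €27,500.00) = 0.039721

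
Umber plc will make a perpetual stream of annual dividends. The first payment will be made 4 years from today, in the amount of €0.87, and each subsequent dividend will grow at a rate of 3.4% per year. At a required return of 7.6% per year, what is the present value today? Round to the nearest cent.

€16.63

Value at end of year 3: C₁ / (r − g) = €0.87 / (0.076 − 0.034) = €20.7143
Discount to today: PV = €20.7143 / (1 + 0.076)^3 = €20.7143 / 1.245767 = €16.63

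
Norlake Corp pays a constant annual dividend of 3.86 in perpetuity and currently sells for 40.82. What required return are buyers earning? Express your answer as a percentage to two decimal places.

P = C/r ⇒ r = C/P = 3.86/40.82 = 0.094561

9.46%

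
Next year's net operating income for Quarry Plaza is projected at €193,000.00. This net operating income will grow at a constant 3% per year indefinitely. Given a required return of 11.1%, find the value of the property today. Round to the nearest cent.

€2382716.05

Growing perpetuity: P = D₁ / (r − g) = €193,000.0000 / (0.111 − 0.03) = €2,382,716.05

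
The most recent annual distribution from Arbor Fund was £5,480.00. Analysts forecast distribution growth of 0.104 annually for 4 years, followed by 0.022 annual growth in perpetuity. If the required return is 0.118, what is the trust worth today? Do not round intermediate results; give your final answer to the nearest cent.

D_1 = 6049.92000
D_2 = 6679.11168
D_3 = 7373.73929
D_4 = 8140.60818
Terminal value at year 4: TV = D_4×(1+g_2)/(r−g_2) = 8319.70156/0.096 = 86663.55793
P_0 = D_1/(1+r)^1 + D_2/(1+r)^2 + D_3/(1+r)^3 + D_4/(1+r)^4 + TV/(1+r)^4
    = 5411.37746 + 5343.61424 + 5276.69957 + 5210.62283 + 55471.42220 = 76713.73629

£76713.74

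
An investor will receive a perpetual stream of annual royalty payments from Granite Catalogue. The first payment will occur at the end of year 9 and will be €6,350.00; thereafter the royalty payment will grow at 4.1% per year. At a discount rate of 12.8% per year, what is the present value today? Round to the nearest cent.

€27847.21

Value at end of year 8: C₁ / (r − g) = €6,350.00 / (0.128 − 0.041) = €72,988.5057
Discount to today: PV = €72,988.5057 / (1 + 0.128)^8 = €72,988.5057 / 2.621035 = €27,847.21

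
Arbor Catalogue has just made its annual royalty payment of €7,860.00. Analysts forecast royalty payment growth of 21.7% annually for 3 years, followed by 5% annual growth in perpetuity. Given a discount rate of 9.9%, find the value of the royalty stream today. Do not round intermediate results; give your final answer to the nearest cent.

D_1 = 9565.62000
D_2 = 11641.35954
D_3 = 14167.53456
Terminal value at year 3: TV = D_3×(1+g_2)/(r−g_2) = 14875.91129/0.049 = 303590.02629
P_0 = D_1/(1+r)^1 + D_2/(1+r)^2 + D_3/(1+r)^3 + TV/(1+r)^3
    = 8703.93085 + 9638.47483 + 10673.36112 + 228714.88113 = 257730.64792

€257730.65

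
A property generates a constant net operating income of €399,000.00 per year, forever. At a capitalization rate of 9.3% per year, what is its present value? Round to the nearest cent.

Level perpetuity: PV = C / r = €399,000.00 / 0.093 = €4,290,322.58

€4290322.58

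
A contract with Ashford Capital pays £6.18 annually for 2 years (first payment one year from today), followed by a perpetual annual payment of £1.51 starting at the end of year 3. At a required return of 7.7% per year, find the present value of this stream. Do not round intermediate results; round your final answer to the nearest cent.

PV of 2-year annuity: £6.18 × [1 − (1+0.077)^−2] / 0.077 = 11.06607
Perpetuity value at year 2: £1.51 / 0.077 = 19.61039
PV of perpetuity: 19.61039 / (1+0.077)^2 = 16.90654
Total PV = 11.06607 + 16.90654 = 27.97262

£27.97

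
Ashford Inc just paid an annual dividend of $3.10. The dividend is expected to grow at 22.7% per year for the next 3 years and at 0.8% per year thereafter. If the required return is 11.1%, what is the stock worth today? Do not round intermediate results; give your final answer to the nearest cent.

$52.25

D_1 = 3.80370
D_2 = 4.66714
D_3 = 5.72658
Terminal value at year 3: TV = D_3×(1+g_2)/(r−g_2) = 5.77239/0.103 = 56.04265
P_0 = D_1/(1+r)^1 + D_2/(1+r)^2 + D_3/(1+r)^3 + TV/(1+r)^3
    = 3.42367 + 3.78114 + 4.17593 + 40.86735 = 52.24810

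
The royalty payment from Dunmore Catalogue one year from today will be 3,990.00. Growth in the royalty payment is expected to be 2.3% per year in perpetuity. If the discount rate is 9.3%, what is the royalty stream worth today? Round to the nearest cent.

Growing perpetuity: P = D₁ / (r − g) = 3,990.0000 / (0.093 − 0.023) = 57,000.00

57000.00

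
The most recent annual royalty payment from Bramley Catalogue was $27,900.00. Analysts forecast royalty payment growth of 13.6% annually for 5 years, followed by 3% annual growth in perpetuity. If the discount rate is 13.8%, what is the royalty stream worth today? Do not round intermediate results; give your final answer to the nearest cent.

$402519.59

D_1 = 31694.40000
D_2 = 36004.83840
D_3 = 40901.49642
D_4 = 46464.09994
D_5 = 52783.21753
Terminal value at year 5: TV = D_5×(1+g_2)/(r−g_2) = 54366.71405/0.108 = 503395.50049
P_0 = D_1/(1+r)^1 + D_2/(1+r)^2 + D_3/(1+r)^3 + D_4/(1+r)^4 + D_5/(1+r)^5 + TV/(1+r)^5
    = 27850.96661 + 27802.01939 + 27753.15820 + 27704.38287 + 27655.69327 + 263753.37104 = 402519.59138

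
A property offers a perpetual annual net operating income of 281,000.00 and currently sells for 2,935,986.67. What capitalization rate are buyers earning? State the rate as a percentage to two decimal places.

9.57%

P = C/r ⇒ r = C/P = 281,000.00/2,935,986.67 = 0.095709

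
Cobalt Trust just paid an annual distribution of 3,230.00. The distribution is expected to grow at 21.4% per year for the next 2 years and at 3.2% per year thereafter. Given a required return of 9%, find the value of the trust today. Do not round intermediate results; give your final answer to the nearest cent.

D_1 = 3921.22000
D_2 = 4760.36108
Terminal value at year 2: TV = D_2×(1+g_2)/(r−g_2) = 4912.69263/0.058 = 84701.59715
P_0 = D_1/(1+r)^1 + D_2/(1+r)^2 + TV/(1+r)^2
    = 3597.44954 + 4006.70068 + 71291.63972 = 78895.78994

78895.79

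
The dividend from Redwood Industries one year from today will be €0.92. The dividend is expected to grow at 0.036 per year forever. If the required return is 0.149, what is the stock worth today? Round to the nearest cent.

€8.14

Growing perpetuity: P = D₁ / (r − g) = €0.9200 / (0.149 − 0.036) = €8.14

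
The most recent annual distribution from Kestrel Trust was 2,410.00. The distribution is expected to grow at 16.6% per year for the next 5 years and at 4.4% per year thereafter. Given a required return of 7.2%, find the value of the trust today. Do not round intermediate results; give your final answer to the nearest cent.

152413.27

D_1 = 2810.06000
D_2 = 3276.52996
D_3 = 3820.43393
D_4 = 4454.62597
D_5 = 5194.09388
Terminal value at year 5: TV = D_5×(1+g_2)/(r−g_2) = 5422.63401/0.028 = 193665.50026
P_0 = D_1/(1+r)^1 + D_2/(1+r)^2 + D_3/(1+r)^3 + D_4/(1+r)^4 + D_5/(1+r)^5 + TV/(1+r)^5
    = 2621.32463 + 2851.17958 + 3101.18973 + 3373.12242 + 3668.89994 + 136797.55499 = 152413.27130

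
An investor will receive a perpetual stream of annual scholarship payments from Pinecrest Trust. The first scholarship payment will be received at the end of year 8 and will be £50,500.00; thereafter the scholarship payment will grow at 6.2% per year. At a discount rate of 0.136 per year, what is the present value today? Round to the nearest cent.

£279519.00

Value at end of year 7: C₁ / (r − g) = £50,500.00 / (0.136 − 0.062) = £682,432.4324
Discount to today: PV = £682,432.4324 / (1 + 0.136)^7 = £682,432.4324 / 2.441453 = £279,519.00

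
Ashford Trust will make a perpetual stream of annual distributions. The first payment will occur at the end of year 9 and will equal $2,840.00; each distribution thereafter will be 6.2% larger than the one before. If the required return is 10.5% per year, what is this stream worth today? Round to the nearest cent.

$29713.35

Value at end of year 8: C₁ / (r − g) = $2,840.00 / (0.105 − 0.062) = $66,046.5116
Discount to today: PV = $66,046.5116 / (1 + 0.105)^8 = $66,046.5116 / 2.222789 = $29,713.35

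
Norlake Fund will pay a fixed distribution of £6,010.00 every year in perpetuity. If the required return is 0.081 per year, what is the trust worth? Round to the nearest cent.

£74197.53

Level perpetuity: PV = C / r = £6,010.00 / 0.081 = £74,197.53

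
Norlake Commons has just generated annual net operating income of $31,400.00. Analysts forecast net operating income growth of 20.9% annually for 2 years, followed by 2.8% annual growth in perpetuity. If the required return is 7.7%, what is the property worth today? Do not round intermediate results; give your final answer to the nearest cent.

D_1 = 37962.60000
D_2 = 45896.78340
Terminal value at year 2: TV = D_2×(1+g_2)/(r−g_2) = 47181.89334/0.049 = 962895.78235
P_0 = D_1/(1+r)^1 + D_2/(1+r)^2 + TV/(1+r)^2
    = 35248.46797 + 39568.61446 + 830133.38088 = 904950.46331

$904950.46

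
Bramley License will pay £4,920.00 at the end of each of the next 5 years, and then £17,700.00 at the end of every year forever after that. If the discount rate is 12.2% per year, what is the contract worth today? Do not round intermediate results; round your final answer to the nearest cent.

PV of 5-year annuity: £4,920.00 × [1 − (1+0.122)^−5] / 0.122 = 17647.97657
Perpetuity value at year 5: £17,700.00 / 0.122 = 145081.96721
PV of perpetuity: 145081.96721 / (1+0.122)^5 = 81592.29539
Total PV = 17647.97657 + 81592.29539 = 99240.27197

£99240.27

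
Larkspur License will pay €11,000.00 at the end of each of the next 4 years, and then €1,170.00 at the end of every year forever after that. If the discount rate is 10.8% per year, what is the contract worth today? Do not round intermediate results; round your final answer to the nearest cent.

PV of 4-year annuity: €11,000.00 × [1 − (1+0.108)^−4] / 0.108 = 34273.14329
Perpetuity value at year 4: €1,170.00 / 0.108 = 10833.33333
PV of perpetuity: 10833.33333 / (1+0.108)^4 = 7187.91718
Total PV = 34273.14329 + 7187.91718 = 41461.06047

€41461.06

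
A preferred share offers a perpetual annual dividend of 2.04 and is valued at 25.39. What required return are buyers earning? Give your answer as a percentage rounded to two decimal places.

8.03%

P = C/r ⇒ r = C/P = 2.04/25.39 = 0.080347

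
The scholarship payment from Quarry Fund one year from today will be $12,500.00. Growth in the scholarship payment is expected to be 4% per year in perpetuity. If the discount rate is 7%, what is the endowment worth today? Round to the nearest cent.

Growing perpetuity: P = D₁ / (r − g) = $12,500.0000 / (0.07 − 0.04) = $416,666.67

$416666.67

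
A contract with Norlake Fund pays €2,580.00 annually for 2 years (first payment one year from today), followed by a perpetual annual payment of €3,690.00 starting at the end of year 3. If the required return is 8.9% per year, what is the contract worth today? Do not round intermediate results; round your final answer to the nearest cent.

PV of 2-year annuity: €2,580.00 × [1 − (1+0.089)^−2] / 0.089 = 4544.67034
Perpetuity value at year 2: €3,690.00 / 0.089 = 41460.67416
PV of perpetuity: 41460.67416 / (1+0.089)^2 = 34960.73866
Total PV = 4544.67034 + 34960.73866 = 39505.40901

€39505.41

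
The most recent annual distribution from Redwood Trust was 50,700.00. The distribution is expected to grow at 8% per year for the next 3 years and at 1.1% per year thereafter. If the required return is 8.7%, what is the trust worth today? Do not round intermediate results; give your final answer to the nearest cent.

D_1 = 54756.00000
D_2 = 59136.48000
D_3 = 63867.39840
Terminal value at year 3: TV = D_3×(1+g_2)/(r−g_2) = 64569.93978/0.076 = 849604.47082
P_0 = D_1/(1+r)^1 + D_2/(1+r)^2 + D_3/(1+r)^3 + TV/(1+r)^3
    = 50373.50506 + 50049.11266 + 49726.80927 + 661497.42331 = 811646.85030

811646.85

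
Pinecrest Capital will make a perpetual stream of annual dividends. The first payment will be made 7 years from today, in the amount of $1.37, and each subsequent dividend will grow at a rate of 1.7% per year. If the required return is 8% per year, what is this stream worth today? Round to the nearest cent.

$13.70

Value at end of year 6: C₁ / (r − g) = $1.37 / (0.08 − 0.017) = $21.7460
Discount to today: PV = $21.7460 / (1 + 0.08)^6 = $21.7460 / 1.586874 = $13.70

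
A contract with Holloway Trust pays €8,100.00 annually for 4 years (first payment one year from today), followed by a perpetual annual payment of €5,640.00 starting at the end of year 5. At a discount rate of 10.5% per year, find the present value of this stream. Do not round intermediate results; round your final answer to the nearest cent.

PV of 4-year annuity: €8,100.00 × [1 − (1+0.105)^−4] / 0.105 = 25400.45253
Perpetuity value at year 4: €5,640.00 / 0.105 = 53714.28571
PV of perpetuity: 53714.28571 / (1+0.105)^4 = 36028.04469
Total PV = 25400.45253 + 36028.04469 = 61428.49722

€61428.50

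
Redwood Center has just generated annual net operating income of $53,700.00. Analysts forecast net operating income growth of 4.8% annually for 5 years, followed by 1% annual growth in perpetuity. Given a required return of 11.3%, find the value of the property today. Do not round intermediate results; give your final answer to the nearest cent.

$614717.13

D_1 = 56277.60000
D_2 = 58978.92480
D_3 = 61809.91319
D_4 = 64776.78902
D_5 = 67886.07490
Terminal value at year 5: TV = D_5×(1+g_2)/(r−g_2) = 68564.93565/0.103 = 665678.98685
P_0 = D_1/(1+r)^1 + D_2/(1+r)^2 + D_3/(1+r)^3 + D_4/(1+r)^4 + D_5/(1+r)^5 + TV/(1+r)^5
    = 50563.88140 + 47610.91438 + 44830.40276 + 42212.27502 + 39747.04782 + 389752.60479 = 614717.12617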